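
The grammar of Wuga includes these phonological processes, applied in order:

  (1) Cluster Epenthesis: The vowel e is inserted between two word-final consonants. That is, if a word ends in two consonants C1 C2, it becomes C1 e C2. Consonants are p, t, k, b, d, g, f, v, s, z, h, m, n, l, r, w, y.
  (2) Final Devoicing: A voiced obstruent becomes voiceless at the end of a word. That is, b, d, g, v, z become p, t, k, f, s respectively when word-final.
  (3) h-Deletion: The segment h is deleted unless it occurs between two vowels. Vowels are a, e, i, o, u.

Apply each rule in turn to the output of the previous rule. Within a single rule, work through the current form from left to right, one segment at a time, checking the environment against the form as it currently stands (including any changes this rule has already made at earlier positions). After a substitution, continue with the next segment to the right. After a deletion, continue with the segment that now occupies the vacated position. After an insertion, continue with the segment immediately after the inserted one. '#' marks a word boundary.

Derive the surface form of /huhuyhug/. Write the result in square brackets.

(1) Cluster Epenthesis: no change — [huhuyhug]
(2) Final Devoicing: [huhuyhug] → [huhuyhuk]
(3) h-Deletion: [huhuyhuk] → [uhuyuk]

[uhuyuk]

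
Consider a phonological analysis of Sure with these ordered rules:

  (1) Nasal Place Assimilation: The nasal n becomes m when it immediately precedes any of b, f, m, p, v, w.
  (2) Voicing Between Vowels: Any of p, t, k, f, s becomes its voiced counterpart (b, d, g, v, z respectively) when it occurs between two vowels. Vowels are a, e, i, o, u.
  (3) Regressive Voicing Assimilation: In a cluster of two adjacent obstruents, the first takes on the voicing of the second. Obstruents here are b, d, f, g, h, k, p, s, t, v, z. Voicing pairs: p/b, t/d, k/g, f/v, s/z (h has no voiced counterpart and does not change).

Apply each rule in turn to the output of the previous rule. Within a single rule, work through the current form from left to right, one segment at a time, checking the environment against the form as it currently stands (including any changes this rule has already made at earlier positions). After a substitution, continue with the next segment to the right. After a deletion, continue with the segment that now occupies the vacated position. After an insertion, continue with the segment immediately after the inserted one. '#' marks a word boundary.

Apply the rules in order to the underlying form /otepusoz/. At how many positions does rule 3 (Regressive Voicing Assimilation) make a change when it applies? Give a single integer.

0

(1) Nasal Place Assimilation: no change — [otepusoz]
(2) Voicing Between Vowels: [otepusoz] → [odebuzoz]
(3) Regressive Voicing Assimilation: no change — [odebuzoz]
Rule 3 changed 0 position(s).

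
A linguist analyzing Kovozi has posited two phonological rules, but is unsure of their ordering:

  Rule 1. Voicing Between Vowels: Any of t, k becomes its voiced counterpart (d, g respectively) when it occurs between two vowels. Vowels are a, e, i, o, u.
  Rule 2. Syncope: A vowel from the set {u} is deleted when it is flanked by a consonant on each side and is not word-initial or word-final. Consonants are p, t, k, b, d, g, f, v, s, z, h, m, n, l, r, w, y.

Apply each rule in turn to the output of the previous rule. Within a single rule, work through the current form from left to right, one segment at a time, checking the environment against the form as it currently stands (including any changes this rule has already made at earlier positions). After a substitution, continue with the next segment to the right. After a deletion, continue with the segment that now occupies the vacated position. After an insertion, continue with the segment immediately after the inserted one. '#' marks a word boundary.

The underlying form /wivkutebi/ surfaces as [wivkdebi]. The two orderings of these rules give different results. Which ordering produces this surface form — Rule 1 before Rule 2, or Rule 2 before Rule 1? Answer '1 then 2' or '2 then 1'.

1 then 2

Order 1 then 2:
  1 Voicing Between Vowels: [wivkutebi] → [wivkudebi]
  2 Syncope: [wivkudebi] → [wivkdebi]
  result: [wivkdebi]
Order 2 then 1:
  2 Syncope: [wivkutebi] → [wivktebi]
  1 Voicing Between Vowels: no change — [wivktebi]
  result: [wivktebi]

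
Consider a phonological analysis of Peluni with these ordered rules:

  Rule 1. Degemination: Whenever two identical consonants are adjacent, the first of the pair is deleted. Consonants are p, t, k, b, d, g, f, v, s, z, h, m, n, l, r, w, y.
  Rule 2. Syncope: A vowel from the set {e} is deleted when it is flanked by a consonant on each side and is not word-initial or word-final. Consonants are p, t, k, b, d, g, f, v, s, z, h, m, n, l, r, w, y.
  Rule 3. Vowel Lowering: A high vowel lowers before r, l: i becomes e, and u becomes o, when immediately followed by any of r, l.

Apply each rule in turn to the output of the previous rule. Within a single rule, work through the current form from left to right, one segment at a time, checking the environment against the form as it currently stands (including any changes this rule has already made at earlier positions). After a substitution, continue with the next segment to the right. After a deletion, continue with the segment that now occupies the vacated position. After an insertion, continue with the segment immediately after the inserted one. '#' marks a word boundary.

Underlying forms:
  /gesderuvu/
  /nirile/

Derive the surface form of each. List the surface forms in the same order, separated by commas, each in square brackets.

/gesderuvu/:
  Rule 1 Degemination: no change — [gesderuvu]
  Rule 2 Syncope: [gesderuvu] → [gsdruvu]
  Rule 3 Vowel Lowering: no change — [gsdruvu]
/nirile/:
  Rule 1 Degemination: no change — [nirile]
  Rule 2 Syncope: no change — [nirile]
  Rule 3 Vowel Lowering: [nirile] → [nerele]

[gsdruvu], [nerele]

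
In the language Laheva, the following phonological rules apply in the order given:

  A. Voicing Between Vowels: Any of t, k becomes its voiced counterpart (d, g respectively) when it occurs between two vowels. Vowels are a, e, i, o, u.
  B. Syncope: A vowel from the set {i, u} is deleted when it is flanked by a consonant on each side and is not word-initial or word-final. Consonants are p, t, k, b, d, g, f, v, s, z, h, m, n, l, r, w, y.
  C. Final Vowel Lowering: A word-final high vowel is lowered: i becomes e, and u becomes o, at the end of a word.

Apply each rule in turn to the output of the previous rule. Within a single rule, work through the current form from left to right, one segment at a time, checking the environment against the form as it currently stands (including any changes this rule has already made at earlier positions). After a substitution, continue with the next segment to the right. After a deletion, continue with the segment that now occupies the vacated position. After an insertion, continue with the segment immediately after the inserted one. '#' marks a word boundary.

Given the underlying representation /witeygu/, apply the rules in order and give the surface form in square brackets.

[wdeygo]

A Voicing Between Vowels: [witeygu] → [wideygu]
B Syncope: [wideygu] → [wdeygu]
C Final Vowel Lowering: [wdeygu] → [wdeygo]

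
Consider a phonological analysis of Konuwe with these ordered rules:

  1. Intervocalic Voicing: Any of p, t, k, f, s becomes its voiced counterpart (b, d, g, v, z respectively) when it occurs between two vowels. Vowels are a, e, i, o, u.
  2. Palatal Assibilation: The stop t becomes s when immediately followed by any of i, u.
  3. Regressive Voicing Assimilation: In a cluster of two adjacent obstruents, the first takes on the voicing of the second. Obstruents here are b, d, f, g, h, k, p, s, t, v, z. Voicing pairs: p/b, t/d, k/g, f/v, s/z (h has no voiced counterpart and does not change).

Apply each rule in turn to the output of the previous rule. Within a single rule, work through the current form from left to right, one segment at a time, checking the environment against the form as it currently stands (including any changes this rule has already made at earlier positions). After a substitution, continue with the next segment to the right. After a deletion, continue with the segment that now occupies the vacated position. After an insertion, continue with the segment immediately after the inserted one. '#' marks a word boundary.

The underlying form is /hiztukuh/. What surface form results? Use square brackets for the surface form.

1 Intervocalic Voicing: [hiztukuh] → [hiztuguh]
2 Palatal Assibilation: [hiztuguh] → [hizsuguh]
3 Regressive Voicing Assimilation: [hizsuguh] → [hissuguh]

[hissuguh]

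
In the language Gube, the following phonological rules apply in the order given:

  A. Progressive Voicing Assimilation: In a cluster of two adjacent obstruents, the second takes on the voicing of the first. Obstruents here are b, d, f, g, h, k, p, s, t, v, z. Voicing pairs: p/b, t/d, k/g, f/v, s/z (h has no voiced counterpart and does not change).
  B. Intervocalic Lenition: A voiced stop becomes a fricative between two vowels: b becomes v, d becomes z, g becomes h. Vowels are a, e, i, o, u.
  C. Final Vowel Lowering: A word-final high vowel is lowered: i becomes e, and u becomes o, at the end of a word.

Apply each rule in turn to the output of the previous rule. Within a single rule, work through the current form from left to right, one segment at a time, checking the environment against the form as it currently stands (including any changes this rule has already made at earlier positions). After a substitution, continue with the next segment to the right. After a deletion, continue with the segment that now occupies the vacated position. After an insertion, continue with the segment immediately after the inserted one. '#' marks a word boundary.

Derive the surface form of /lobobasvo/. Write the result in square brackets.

[lovovasfo]

A Progressive Voicing Assimilation: [lobobasvo] → [lobobasfo]
B Intervocalic Lenition: [lobobasfo] → [lovovasfo]
C Final Vowel Lowering: no change — [lovovasfo]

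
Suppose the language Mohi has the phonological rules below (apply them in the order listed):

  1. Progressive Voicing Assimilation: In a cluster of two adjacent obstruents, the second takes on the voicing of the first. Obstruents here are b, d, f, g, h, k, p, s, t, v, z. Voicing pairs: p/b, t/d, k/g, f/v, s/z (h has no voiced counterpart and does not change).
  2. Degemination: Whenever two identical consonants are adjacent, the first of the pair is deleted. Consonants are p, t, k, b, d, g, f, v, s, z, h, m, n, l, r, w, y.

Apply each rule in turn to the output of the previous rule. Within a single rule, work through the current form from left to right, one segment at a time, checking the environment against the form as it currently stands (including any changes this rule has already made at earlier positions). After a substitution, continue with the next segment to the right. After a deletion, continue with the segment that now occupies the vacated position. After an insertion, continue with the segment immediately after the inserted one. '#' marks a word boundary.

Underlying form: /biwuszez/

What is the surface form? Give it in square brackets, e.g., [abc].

[biwusez]

1 Progressive Voicing Assimilation: [biwuszez] → [biwussez]
2 Degemination: [biwussez] → [biwusez]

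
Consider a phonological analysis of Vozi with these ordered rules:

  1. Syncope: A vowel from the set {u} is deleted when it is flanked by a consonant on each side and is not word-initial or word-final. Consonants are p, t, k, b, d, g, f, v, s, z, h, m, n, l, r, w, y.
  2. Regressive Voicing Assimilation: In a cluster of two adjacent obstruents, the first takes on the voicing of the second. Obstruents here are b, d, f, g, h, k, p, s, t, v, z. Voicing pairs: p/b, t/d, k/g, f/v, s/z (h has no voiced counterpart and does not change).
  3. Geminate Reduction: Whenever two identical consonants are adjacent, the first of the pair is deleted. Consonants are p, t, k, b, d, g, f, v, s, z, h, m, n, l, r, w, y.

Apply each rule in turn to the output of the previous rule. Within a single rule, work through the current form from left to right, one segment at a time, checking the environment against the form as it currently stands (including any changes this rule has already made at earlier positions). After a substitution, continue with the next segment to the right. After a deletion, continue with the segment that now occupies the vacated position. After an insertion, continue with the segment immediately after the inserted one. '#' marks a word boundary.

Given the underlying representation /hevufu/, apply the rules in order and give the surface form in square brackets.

[hefu]

1 Syncope: [hevufu] → [hevfu]
2 Regressive Voicing Assimilation: [hevfu] → [heffu]
3 Geminate Reduction: [heffu] → [hefu]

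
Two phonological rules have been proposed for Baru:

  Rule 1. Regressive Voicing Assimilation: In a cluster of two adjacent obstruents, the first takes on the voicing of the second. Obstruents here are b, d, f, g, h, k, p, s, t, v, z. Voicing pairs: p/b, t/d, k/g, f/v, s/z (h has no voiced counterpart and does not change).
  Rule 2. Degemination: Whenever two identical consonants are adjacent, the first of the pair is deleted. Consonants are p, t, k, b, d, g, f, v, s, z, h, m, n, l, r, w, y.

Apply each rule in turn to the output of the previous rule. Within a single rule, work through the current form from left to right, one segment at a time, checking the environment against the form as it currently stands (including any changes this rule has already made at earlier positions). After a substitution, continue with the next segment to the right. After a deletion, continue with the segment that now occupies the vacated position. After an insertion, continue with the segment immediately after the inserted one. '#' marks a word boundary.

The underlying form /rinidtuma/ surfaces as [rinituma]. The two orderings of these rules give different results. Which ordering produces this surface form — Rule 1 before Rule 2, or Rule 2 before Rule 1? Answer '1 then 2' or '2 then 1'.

1 then 2

Order 1 then 2:
  1 Regressive Voicing Assimilation: [rinidtuma] → [rinittuma]
  2 Degemination: [rinittuma] → [rinituma]
  result: [rinituma]
Order 2 then 1:
  2 Degemination: no change — [rinidtuma]
  1 Regressive Voicing Assimilation: [rinidtuma] → [rinittuma]
  result: [rinittuma]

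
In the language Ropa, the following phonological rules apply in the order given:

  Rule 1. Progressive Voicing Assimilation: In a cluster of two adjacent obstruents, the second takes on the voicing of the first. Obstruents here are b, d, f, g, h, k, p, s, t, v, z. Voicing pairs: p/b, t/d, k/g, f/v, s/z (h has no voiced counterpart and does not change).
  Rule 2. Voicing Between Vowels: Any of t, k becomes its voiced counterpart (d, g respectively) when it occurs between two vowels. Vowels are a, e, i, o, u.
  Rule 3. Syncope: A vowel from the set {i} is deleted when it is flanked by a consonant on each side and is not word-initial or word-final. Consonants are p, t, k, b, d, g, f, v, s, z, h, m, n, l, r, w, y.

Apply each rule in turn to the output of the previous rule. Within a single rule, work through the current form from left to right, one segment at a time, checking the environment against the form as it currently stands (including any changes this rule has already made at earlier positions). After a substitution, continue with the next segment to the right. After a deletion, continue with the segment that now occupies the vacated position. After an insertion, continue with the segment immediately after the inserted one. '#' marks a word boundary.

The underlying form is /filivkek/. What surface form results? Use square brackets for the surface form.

Rule 1 Progressive Voicing Assimilation: [filivkek] → [filivgek]
Rule 2 Voicing Between Vowels: no change — [filivgek]
Rule 3 Syncope: [filivgek] → [flvgek]

[flvgek]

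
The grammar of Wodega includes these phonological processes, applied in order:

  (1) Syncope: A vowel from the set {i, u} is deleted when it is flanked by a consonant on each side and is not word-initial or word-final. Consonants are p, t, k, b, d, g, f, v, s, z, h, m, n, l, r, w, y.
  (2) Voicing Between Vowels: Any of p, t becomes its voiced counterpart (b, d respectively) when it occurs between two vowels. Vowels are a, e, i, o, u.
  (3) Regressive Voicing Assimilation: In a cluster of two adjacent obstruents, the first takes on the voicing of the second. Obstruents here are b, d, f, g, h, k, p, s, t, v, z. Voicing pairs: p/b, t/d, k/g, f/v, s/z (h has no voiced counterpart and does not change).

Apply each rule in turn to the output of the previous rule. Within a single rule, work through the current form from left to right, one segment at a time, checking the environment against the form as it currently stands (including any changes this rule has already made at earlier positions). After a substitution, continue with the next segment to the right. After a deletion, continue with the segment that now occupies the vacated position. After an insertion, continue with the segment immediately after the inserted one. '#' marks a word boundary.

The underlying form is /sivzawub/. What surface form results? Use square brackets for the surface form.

(1) Syncope: [sivzawub] → [svzawb]
(2) Voicing Between Vowels: no change — [svzawb]
(3) Regressive Voicing Assimilation: [svzawb] → [zvzawb]

[zvzawb]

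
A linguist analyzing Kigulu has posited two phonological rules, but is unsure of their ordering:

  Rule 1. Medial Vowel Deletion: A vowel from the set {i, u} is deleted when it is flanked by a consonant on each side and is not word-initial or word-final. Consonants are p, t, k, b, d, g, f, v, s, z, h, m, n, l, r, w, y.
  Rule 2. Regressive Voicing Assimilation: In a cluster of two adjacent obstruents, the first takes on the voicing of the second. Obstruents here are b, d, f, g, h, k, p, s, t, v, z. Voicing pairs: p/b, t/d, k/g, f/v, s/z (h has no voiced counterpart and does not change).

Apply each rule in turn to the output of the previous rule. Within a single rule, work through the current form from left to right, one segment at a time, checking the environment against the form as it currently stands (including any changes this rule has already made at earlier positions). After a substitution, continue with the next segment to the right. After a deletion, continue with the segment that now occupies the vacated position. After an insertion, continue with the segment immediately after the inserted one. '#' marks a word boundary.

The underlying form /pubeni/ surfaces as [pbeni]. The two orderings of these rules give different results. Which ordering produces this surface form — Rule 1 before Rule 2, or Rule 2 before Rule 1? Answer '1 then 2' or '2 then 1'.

Order 1 then 2:
  1 Medial Vowel Deletion: [pubeni] → [pbeni]
  2 Regressive Voicing Assimilation: [pbeni] → [bbeni]
  result: [bbeni]
Order 2 then 1:
  2 Regressive Voicing Assimilation: no change — [pubeni]
  1 Medial Vowel Deletion: [pubeni] → [pbeni]
  result: [pbeni]

2 then 1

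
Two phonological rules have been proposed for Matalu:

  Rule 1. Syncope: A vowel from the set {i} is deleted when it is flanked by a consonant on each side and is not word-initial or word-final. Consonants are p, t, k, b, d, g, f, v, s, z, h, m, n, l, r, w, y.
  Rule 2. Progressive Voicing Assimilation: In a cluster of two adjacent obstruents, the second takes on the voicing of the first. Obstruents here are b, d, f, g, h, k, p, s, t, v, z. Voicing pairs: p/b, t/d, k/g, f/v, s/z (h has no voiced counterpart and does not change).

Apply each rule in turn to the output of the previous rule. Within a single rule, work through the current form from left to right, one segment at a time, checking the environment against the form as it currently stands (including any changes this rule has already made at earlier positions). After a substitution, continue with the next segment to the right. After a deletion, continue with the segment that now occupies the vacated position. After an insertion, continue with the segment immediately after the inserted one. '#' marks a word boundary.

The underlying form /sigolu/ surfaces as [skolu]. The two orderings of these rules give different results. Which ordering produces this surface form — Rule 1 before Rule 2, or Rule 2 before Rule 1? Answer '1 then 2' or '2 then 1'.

Order 1 then 2:
  1 Syncope: [sigolu] → [sgolu]
  2 Progressive Voicing Assimilation: [sgolu] → [skolu]
  result: [skolu]
Order 2 then 1:
  2 Progressive Voicing Assimilation: no change — [sigolu]
  1 Syncope: [sigolu] → [sgolu]
  result: [sgolu]

1 then 2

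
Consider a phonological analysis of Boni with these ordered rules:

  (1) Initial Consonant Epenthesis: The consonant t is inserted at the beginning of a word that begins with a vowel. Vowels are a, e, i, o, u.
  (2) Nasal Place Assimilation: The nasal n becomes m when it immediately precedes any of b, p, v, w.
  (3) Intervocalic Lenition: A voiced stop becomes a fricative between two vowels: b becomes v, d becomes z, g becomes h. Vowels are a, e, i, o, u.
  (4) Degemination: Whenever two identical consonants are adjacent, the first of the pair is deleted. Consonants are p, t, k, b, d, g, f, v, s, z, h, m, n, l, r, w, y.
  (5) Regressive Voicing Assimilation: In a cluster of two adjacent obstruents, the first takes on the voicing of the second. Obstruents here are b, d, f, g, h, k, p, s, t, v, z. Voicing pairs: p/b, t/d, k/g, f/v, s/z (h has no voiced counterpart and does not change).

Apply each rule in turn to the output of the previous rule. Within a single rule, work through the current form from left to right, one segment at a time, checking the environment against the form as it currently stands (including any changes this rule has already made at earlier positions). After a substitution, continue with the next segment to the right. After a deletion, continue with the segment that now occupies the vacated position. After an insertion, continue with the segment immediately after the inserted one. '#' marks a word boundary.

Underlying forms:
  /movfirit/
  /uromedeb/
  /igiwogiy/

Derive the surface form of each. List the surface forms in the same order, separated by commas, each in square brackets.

[moffirit], [turomezeb], [tihiwohiy]

/movfirit/:
  (1) Initial Consonant Epenthesis: no change — [movfirit]
  (2) Nasal Place Assimilation: no change — [movfirit]
  (3) Intervocalic Lenition: no change — [movfirit]
  (4) Degemination: no change — [movfirit]
  (5) Regressive Voicing Assimilation: [movfirit] → [moffirit]
/uromedeb/:
  (1) Initial Consonant Epenthesis: [uromedeb] → [turomedeb]
  (2) Nasal Place Assimilation: no change — [turomedeb]
  (3) Intervocalic Lenition: [turomedeb] → [turomezeb]
  (4) Degemination: no change — [turomezeb]
  (5) Regressive Voicing Assimilation: no change — [turomezeb]
/igiwogiy/:
  (1) Initial Consonant Epenthesis: [igiwogiy] → [tigiwogiy]
  (2) Nasal Place Assimilation: no change — [tigiwogiy]
  (3) Intervocalic Lenition: [tigiwogiy] → [tihiwohiy]
  (4) Degemination: no change — [tihiwohiy]
  (5) Regressive Voicing Assimilation: no change — [tihiwohiy]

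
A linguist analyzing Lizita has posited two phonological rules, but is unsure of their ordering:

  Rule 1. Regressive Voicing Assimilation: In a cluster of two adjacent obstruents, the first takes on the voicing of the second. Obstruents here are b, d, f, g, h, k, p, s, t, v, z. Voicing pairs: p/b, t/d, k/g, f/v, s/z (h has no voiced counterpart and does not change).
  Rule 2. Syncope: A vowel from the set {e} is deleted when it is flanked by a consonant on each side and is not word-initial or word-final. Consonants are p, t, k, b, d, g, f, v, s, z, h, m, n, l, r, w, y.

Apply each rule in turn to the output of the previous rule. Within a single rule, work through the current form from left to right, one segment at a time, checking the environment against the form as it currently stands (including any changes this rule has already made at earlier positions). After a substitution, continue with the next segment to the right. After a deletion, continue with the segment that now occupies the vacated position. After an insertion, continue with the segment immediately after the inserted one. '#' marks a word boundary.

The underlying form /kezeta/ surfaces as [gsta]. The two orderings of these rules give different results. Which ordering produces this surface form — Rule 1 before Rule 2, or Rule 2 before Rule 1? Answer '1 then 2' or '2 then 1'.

2 then 1

Order 1 then 2:
  1 Regressive Voicing Assimilation: no change — [kezeta]
  2 Syncope: [kezeta] → [kzta]
  result: [kzta]
Order 2 then 1:
  2 Syncope: [kezeta] → [kzta]
  1 Regressive Voicing Assimilation: [kzta] → [gsta]
  result: [gsta]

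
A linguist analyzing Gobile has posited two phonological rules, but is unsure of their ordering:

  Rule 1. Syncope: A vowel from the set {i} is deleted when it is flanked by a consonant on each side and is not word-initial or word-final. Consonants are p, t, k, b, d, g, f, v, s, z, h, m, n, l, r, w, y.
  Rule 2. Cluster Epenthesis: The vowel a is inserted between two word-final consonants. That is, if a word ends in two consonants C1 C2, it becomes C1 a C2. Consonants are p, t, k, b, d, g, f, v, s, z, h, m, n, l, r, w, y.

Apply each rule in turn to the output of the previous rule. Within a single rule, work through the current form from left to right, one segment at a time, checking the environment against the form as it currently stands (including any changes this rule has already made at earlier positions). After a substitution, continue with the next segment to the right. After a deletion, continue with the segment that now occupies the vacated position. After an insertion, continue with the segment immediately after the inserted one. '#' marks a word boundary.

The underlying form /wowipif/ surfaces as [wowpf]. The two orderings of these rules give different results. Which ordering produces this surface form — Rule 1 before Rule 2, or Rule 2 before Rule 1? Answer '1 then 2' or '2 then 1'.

2 then 1

Order 1 then 2:
  1 Syncope: [wowipif] → [wowpf]
  2 Cluster Epenthesis: [wowpf] → [wowpaf]
  result: [wowpaf]
Order 2 then 1:
  2 Cluster Epenthesis: no change — [wowipif]
  1 Syncope: [wowipif] → [wowpf]
  result: [wowpf]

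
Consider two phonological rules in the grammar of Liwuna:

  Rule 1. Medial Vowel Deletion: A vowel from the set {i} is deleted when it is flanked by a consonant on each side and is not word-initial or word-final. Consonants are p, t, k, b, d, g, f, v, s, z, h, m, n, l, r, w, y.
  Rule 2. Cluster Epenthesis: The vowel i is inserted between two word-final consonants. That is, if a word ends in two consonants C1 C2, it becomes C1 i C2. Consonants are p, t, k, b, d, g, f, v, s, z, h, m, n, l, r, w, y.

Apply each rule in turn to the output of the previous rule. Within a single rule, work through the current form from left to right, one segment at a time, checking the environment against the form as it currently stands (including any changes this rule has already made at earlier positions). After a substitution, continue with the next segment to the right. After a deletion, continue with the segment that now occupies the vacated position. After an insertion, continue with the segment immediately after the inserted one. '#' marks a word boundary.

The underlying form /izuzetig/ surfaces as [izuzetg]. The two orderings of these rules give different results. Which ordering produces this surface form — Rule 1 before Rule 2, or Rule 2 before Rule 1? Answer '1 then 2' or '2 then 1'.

2 then 1

Order 1 then 2:
  1 Medial Vowel Deletion: [izuzetig] → [izuzetg]
  2 Cluster Epenthesis: [izuzetg] → [izuzetig]
  result: [izuzetig]
Order 2 then 1:
  2 Cluster Epenthesis: no change — [izuzetig]
  1 Medial Vowel Deletion: [izuzetig] → [izuzetg]
  result: [izuzetg]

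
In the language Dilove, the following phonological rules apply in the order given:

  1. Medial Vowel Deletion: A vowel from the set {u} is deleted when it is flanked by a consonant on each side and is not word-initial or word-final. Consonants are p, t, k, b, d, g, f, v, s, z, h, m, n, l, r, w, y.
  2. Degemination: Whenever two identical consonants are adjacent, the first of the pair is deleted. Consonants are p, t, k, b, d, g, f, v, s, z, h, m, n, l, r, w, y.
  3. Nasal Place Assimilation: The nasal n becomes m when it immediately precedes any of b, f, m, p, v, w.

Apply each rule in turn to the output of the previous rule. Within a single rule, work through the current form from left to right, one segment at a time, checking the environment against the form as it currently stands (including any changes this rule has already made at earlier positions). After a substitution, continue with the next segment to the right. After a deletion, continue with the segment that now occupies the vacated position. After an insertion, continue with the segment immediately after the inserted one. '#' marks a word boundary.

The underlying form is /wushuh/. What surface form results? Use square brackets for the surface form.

1 Medial Vowel Deletion: [wushuh] → [wshh]
2 Degemination: [wshh] → [wsh]
3 Nasal Place Assimilation: no change — [wsh]

[wsh]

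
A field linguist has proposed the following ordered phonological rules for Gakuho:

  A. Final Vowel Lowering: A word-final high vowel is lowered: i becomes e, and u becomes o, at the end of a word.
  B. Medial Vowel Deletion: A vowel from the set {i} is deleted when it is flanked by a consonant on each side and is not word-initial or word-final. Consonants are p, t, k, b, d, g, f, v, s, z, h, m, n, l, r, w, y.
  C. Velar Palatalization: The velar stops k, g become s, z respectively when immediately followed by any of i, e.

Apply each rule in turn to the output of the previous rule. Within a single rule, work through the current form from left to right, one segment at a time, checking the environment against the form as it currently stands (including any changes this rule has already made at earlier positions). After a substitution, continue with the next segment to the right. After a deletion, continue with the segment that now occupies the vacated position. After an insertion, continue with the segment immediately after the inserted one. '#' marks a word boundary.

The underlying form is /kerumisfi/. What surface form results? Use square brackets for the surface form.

A Final Vowel Lowering: [kerumisfi] → [kerumisfe]
B Medial Vowel Deletion: [kerumisfe] → [kerumsfe]
C Velar Palatalization: [kerumsfe] → [serumsfe]

[serumsfe]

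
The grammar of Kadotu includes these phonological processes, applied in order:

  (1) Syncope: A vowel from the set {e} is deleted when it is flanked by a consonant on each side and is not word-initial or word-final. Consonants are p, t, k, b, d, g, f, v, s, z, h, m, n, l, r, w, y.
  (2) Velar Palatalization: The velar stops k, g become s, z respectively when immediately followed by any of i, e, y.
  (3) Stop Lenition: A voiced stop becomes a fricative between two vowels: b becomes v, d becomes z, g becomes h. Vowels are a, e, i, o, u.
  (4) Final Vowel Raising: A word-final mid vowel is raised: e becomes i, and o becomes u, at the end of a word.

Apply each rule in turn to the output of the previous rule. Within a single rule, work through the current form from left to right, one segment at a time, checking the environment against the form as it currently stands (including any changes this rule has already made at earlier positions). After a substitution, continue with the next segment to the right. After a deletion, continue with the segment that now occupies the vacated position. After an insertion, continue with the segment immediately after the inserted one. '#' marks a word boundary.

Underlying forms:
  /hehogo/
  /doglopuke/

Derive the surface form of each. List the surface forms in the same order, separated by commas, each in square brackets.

/hehogo/:
  (1) Syncope: [hehogo] → [hhogo]
  (2) Velar Palatalization: no change — [hhogo]
  (3) Stop Lenition: [hhogo] → [hhoho]
  (4) Final Vowel Raising: [hhoho] → [hhohu]
/doglopuke/:
  (1) Syncope: no change — [doglopuke]
  (2) Velar Palatalization: [doglopuke] → [doglopuse]
  (3) Stop Lenition: no change — [doglopuse]
  (4) Final Vowel Raising: [doglopuse] → [doglopusi]

[hhohu], [doglopusi]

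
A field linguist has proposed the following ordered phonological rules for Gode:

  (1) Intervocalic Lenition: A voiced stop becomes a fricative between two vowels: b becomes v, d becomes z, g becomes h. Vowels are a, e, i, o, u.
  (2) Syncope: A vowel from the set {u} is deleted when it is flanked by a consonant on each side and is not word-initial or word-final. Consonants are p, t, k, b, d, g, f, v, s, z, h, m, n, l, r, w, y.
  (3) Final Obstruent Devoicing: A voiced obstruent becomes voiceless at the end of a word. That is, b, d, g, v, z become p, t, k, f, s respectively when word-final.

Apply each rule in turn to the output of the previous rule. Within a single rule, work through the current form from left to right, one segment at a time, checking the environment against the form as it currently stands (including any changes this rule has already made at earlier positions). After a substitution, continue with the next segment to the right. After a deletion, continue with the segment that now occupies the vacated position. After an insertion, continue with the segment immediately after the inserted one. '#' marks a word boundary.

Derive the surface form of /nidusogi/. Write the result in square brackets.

(1) Intervocalic Lenition: [nidusogi] → [nizusohi]
(2) Syncope: [nizusohi] → [nizsohi]
(3) Final Obstruent Devoicing: no change — [nizsohi]

[nizsohi]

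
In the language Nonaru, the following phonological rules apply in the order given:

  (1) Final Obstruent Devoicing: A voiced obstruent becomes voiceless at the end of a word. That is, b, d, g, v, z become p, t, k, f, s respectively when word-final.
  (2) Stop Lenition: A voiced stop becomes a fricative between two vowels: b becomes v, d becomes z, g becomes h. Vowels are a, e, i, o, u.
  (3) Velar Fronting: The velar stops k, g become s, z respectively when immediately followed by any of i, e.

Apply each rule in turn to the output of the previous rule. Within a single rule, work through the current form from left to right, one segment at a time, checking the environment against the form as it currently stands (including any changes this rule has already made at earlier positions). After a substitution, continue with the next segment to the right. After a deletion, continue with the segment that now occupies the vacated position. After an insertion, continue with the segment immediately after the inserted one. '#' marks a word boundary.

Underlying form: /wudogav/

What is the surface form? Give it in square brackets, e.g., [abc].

(1) Final Obstruent Devoicing: [wudogav] → [wudogaf]
(2) Stop Lenition: [wudogaf] → [wuzohaf]
(3) Velar Fronting: no change — [wuzohaf]

[wuzohaf]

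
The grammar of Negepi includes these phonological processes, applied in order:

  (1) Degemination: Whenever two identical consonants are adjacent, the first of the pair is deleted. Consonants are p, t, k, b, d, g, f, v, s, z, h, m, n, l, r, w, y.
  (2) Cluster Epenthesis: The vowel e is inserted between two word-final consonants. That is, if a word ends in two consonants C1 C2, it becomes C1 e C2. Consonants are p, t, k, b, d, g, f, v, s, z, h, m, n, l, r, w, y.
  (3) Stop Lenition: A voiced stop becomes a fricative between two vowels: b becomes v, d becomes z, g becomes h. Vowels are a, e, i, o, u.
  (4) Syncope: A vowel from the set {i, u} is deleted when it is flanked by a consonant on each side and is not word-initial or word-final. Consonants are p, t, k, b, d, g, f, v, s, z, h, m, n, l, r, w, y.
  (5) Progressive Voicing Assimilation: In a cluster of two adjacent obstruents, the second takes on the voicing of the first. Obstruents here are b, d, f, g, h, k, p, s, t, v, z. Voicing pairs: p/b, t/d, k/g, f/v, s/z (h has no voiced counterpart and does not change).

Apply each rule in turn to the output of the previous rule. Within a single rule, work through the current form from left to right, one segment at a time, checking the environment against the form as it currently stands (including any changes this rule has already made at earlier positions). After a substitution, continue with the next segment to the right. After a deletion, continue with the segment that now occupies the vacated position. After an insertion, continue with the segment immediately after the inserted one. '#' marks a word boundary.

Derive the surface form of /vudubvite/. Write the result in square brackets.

[vzbvde]

(1) Degemination: no change — [vudubvite]
(2) Cluster Epenthesis: no change — [vudubvite]
(3) Stop Lenition: [vudubvite] → [vuzubvite]
(4) Syncope: [vuzubvite] → [vzbvte]
(5) Progressive Voicing Assimilation: [vzbvte] → [vzbvde]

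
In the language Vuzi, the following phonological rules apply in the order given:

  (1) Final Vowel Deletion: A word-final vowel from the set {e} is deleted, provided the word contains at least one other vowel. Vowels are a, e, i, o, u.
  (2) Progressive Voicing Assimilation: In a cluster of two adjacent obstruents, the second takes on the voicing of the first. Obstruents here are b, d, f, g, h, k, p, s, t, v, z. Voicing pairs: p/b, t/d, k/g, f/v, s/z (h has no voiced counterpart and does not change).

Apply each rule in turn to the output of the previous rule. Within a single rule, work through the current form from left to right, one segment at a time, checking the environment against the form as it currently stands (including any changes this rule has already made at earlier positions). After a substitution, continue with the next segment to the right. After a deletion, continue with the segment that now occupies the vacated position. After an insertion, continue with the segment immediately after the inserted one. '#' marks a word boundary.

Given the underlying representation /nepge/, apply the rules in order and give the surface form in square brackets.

[nepk]

(1) Final Vowel Deletion: [nepge] → [nepg]
(2) Progressive Voicing Assimilation: [nepg] → [nepk]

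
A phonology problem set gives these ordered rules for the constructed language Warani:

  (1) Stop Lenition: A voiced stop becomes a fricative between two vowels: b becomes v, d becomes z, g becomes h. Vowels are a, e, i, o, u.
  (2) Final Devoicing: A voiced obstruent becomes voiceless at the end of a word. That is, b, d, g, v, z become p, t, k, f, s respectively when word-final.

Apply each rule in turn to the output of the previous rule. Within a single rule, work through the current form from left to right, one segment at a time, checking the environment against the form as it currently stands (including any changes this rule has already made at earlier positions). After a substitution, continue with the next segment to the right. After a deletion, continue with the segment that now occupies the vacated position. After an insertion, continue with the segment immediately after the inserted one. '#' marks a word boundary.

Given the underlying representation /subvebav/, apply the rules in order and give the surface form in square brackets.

(1) Stop Lenition: [subvebav] → [subvevav]
(2) Final Devoicing: [subvevav] → [subvevaf]

[subvevaf]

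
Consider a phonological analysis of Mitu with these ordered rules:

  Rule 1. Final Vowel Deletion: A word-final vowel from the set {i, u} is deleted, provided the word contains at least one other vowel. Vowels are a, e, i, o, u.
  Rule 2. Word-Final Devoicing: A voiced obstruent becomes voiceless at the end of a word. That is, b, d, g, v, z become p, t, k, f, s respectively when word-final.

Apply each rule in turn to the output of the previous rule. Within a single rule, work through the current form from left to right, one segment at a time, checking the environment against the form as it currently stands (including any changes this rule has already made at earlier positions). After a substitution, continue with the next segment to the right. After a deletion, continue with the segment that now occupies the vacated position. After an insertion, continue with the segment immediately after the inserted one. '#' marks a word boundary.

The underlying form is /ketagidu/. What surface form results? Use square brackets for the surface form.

[ketagit]

Rule 1 Final Vowel Deletion: [ketagidu] → [ketagid]
Rule 2 Word-Final Devoicing: [ketagid] → [ketagit]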